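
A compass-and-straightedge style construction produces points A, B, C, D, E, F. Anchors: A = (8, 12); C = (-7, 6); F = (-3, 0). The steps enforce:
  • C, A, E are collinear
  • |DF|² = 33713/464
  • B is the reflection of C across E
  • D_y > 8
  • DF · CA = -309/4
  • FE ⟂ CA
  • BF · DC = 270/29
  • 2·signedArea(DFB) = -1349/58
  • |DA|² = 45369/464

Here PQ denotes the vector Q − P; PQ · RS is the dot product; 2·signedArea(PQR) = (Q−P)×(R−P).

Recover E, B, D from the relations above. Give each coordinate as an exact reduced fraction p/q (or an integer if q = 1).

1. E_x = -163/29  [C, A, E are collinear ∩ FE ⟂ CA]
2. E_y = 190/29  [C, A, E are collinear ∩ FE ⟂ CA]
   → E = (-163/29, 190/29)
3. B_x = -123/29  [B is the reflection of C across E]
4. B_y = 206/29  [B is the reflection of C across E]
   → B = (-123/29, 206/29)
5. D_x = -137/116  [2·signedArea(DFB) = -1349/58 ∩ DF · CA = -309/4]
6. D_y = 483/58  [2·signedArea(DFB) = -1349/58 ∩ DF · CA = -309/4]
   → D = (-137/116, 483/58)

B = (-123/29, 206/29)
D = (-137/116, 483/58)
E = (-163/29, 190/29)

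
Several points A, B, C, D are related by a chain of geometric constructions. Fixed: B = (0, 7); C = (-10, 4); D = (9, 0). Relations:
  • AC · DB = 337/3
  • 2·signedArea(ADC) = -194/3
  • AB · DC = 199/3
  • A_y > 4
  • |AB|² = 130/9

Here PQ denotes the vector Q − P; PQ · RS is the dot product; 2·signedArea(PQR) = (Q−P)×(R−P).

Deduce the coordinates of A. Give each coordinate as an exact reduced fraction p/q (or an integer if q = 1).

1. A_x = 3  [AC · DB = 337/3 ∩ 2·signedArea(ADC) = -194/3]
2. A_y = 14/3  [AC · DB = 337/3 ∩ 2·signedArea(ADC) = -194/3]
   → A = (3, 14/3)

A = (3, 14/3)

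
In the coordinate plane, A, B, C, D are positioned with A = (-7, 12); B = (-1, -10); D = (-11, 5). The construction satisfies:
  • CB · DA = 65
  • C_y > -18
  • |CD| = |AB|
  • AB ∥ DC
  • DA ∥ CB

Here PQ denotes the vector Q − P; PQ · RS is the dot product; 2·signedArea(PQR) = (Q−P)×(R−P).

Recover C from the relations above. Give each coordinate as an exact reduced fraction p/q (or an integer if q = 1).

1. C_x = -5  [DA ∥ CB ∩ AB ∥ DC]
2. C_y = -17  [DA ∥ CB ∩ AB ∥ DC]
   → C = (-5, -17)

C = (-5, -17)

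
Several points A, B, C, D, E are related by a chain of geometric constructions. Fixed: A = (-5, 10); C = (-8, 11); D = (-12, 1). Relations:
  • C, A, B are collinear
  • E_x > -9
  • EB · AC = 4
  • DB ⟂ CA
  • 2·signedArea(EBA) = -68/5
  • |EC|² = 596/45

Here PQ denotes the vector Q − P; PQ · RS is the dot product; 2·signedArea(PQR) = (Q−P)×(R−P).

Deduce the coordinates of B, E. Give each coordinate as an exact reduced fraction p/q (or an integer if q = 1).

B = (-43/5, 56/5)
E = (-128/15, 37/5)

1. B_x = -43/5  [C, A, B are collinear ∩ DB ⟂ CA]
2. B_y = 56/5  [C, A, B are collinear ∩ DB ⟂ CA]
   → B = (-43/5, 56/5)
3. E_x = -128/15  [EB · AC = 4 ∩ 2·signedArea(EBA) = -68/5]
4. E_y = 37/5  [EB · AC = 4 ∩ 2·signedArea(EBA) = -68/5]
   → E = (-128/15, 37/5)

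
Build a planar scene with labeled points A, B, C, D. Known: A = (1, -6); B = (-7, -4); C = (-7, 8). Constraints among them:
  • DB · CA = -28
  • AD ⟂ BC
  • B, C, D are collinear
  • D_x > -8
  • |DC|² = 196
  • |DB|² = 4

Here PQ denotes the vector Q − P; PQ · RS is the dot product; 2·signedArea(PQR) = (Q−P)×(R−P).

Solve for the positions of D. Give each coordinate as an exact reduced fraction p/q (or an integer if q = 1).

1. D_x = -7  [B, C, D are collinear ∩ AD ⟂ BC]
2. D_y = -6  [B, C, D are collinear ∩ AD ⟂ BC]
   → D = (-7, -6)

D = (-7, -6)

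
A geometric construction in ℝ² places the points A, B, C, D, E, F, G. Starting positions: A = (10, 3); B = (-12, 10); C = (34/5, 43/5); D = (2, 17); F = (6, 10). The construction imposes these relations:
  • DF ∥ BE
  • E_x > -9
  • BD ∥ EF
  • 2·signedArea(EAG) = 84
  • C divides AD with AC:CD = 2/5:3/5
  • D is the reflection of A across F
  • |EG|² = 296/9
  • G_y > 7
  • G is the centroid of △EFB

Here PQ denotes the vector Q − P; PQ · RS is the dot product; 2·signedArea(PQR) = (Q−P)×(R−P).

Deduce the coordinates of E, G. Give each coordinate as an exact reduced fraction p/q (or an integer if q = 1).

1. E_x = -8  [BD ∥ EF ∩ DF ∥ BE]
2. E_y = 3  [BD ∥ EF ∩ DF ∥ BE]
   → E = (-8, 3)
3. G_x = -14/3  [G is the centroid of △EFB]
4. G_y = 23/3  [G is the centroid of △EFB]
   → G = (-14/3, 23/3)

E = (-8, 3)
G = (-14/3, 23/3)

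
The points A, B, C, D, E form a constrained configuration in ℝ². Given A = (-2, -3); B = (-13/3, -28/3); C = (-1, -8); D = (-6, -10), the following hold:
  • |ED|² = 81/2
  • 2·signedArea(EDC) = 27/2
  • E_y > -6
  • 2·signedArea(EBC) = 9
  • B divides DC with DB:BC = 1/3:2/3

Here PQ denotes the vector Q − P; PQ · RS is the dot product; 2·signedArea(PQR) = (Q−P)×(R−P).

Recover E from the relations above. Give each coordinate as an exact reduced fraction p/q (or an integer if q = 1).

1. E_x = -3/2  [line -2·x + 5·y + 49/2 = 0 ∩ |ED|² = 81/2]
2. E_y = -11/2  [line -2·x + 5·y + 49/2 = 0 ∩ |ED|² = 81/2]
   → E = (-3/2, -11/2)

E = (-3/2, -11/2)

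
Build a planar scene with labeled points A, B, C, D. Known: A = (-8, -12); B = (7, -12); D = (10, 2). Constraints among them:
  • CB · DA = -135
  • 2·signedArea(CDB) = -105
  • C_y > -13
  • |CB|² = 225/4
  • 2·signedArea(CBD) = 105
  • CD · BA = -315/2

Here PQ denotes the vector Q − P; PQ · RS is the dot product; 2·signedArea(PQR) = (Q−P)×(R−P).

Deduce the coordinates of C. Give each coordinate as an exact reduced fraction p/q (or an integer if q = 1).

1. C_x = -1/2  [2·signedArea(CBD) = 105 ∩ CD · BA = -315/2]
2. C_y = -12  [2·signedArea(CBD) = 105 ∩ CD · BA = -315/2]
   → C = (-1/2, -12)

C = (-1/2, -12)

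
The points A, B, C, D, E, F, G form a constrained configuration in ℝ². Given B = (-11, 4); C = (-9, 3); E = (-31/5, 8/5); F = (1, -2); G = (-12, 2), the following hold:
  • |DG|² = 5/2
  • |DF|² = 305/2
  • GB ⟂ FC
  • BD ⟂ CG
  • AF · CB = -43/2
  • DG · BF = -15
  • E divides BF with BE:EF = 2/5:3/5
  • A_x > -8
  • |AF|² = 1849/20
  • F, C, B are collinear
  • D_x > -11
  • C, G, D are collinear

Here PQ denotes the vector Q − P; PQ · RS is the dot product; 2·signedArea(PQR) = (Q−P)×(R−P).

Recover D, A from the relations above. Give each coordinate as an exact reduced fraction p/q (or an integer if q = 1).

1. D_x = -21/2  [C, G, D are collinear ∩ BD ⟂ CG]
2. D_y = 5/2  [C, G, D are collinear ∩ BD ⟂ CG]
   → D = (-21/2, 5/2)
3. A_x = -38/5  [line 2·x + -1·y + 35/2 = 0 ∩ |AF|² = 1849/20]
4. A_y = 23/10  [line 2·x + -1·y + 35/2 = 0 ∩ |AF|² = 1849/20]
   → A = (-38/5, 23/10)

A = (-38/5, 23/10)
D = (-21/2, 5/2)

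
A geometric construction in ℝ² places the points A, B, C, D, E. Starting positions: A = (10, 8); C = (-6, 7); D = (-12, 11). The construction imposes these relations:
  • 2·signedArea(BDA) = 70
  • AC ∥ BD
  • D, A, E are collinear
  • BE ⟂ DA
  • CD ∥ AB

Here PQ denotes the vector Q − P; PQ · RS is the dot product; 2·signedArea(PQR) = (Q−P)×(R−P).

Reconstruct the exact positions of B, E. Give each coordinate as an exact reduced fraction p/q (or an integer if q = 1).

B = (4, 12)
E = (1762/493, 4376/493)

1. B_x = 4  [AC ∥ BD ∩ CD ∥ AB]
2. B_y = 12  [AC ∥ BD ∩ CD ∥ AB]
   → B = (4, 12)
3. E_x = 1762/493  [D, A, E are collinear ∩ BE ⟂ DA]
4. E_y = 4376/493  [D, A, E are collinear ∩ BE ⟂ DA]
   → E = (1762/493, 4376/493)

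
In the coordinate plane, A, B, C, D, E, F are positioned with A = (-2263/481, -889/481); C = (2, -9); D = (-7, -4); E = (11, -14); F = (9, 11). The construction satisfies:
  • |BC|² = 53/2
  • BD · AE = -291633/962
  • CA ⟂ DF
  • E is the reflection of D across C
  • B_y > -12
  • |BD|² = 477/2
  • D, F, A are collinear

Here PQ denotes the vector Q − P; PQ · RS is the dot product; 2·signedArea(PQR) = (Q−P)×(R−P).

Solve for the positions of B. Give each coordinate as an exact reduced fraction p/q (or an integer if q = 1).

B = (13/2, -23/2)

1. B_x = 13/2  [line -7554/481·x + 5845/481·y + 232637/962 = 0 ∩ |BC|² = 53/2]
2. B_y = -23/2  [line -7554/481·x + 5845/481·y + 232637/962 = 0 ∩ |BC|² = 53/2]
   → B = (13/2, -23/2)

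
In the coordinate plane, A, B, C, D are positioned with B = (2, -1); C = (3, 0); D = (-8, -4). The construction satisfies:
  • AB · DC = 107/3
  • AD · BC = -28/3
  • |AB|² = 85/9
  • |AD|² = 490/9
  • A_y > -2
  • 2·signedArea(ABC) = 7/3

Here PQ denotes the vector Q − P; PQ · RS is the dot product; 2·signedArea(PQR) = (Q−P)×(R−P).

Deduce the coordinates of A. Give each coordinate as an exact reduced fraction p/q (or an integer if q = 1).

A = (-1, -5/3)

1. A_x = -1  [AB · DC = 107/3 ∩ AD · BC = -28/3]
2. A_y = -5/3  [AB · DC = 107/3 ∩ AD · BC = -28/3]
   → A = (-1, -5/3)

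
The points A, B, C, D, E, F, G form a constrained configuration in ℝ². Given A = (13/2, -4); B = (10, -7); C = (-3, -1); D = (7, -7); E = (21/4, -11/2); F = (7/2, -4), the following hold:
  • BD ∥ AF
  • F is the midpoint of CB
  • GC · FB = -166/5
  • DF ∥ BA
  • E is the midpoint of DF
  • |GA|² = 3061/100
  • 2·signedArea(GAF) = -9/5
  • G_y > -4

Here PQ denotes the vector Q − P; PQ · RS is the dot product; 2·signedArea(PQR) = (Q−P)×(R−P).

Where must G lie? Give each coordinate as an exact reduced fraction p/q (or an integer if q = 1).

G = (1, -17/5)

1. G_x = 1  [2·signedArea(GAF) = -9/5 ∩ GC · FB = -166/5]
2. G_y = -17/5  [2·signedArea(GAF) = -9/5 ∩ GC · FB = -166/5]
   → G = (1, -17/5)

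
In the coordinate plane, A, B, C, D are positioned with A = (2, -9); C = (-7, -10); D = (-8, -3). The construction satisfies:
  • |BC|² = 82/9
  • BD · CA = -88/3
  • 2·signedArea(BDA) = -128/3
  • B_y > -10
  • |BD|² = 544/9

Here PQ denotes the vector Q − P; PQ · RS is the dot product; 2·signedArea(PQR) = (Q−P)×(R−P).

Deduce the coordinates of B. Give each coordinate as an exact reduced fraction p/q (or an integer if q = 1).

B = (-4, -29/3)

1. B_x = -4  [BD · CA = -88/3 ∩ 2·signedArea(BDA) = -128/3]
2. B_y = -29/3  [BD · CA = -88/3 ∩ 2·signedArea(BDA) = -128/3]
   → B = (-4, -29/3)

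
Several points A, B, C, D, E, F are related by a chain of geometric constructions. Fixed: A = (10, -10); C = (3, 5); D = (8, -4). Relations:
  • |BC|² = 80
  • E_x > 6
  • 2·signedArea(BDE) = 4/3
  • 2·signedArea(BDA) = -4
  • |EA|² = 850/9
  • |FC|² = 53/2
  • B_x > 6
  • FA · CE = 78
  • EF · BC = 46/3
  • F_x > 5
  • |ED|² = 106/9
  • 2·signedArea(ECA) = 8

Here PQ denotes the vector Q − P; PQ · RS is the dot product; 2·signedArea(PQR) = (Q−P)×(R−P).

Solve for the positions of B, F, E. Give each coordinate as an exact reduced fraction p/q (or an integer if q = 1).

B = (7, -3)
E = (19/3, -1)
F = (11/2, 1/2)

1. B_x = 7  [line 6·x + 2·y + -36 = 0 ∩ |BC|² = 80]
2. B_y = -3  [line 6·x + 2·y + -36 = 0 ∩ |BC|² = 80]
   → B = (7, -3)
3. E_x = 19/3  [2·signedArea(BDE) = 4/3 ∩ 2·signedArea(ECA) = 8]
4. E_y = -1  [2·signedArea(BDE) = 4/3 ∩ 2·signedArea(ECA) = 8]
   → E = (19/3, -1)
5. F_x = 11/2  [FA · CE = 78 ∩ EF · BC = 46/3]
6. F_y = 1/2  [FA · CE = 78 ∩ EF · BC = 46/3]
   → F = (11/2, 1/2)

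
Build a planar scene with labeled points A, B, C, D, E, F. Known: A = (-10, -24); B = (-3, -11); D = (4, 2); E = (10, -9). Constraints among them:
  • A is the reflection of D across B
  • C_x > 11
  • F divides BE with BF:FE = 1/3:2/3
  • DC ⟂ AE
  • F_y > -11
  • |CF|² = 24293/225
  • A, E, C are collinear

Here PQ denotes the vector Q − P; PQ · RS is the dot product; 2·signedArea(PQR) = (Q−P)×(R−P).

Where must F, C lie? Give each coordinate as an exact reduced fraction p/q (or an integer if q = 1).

1. F_x = 4/3  [F divides BE with BF:FE = 1/3:2/3]
2. F_y = -31/3  [F divides BE with BF:FE = 1/3:2/3]
   → F = (4/3, -31/3)
3. C_x = 286/25  [A, E, C are collinear ∩ DC ⟂ AE]
4. C_y = -198/25  [A, E, C are collinear ∩ DC ⟂ AE]
   → C = (286/25, -198/25)

C = (286/25, -198/25)
F = (4/3, -31/3)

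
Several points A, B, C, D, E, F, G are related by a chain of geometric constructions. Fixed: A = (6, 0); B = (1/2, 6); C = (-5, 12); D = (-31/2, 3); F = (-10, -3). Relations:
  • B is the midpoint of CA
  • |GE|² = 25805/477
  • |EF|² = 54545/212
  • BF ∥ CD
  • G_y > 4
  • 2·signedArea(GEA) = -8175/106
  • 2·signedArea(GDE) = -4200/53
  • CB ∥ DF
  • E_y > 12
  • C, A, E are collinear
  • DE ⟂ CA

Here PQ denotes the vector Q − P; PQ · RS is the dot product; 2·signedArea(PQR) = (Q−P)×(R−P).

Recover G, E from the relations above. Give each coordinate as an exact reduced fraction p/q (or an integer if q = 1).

1. E_x = -563/106  [C, A, E are collinear ∩ DE ⟂ CA]
2. E_y = 654/53  [C, A, E are collinear ∩ DE ⟂ CA]
   → E = (-563/106, 654/53)
3. G_x = -29/6  [2·signedArea(GEA) = -8175/106 ∩ 2·signedArea(GDE) = -4200/53]
4. G_y = 5  [2·signedArea(GEA) = -8175/106 ∩ 2·signedArea(GDE) = -4200/53]
   → G = (-29/6, 5)

E = (-563/106, 654/53)
G = (-29/6, 5)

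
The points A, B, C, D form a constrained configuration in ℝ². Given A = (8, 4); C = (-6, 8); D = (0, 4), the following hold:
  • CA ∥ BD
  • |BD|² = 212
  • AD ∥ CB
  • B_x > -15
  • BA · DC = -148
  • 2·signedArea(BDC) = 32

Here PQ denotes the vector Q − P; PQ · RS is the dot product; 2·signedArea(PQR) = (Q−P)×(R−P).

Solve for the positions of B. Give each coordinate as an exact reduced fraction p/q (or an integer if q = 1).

1. B_x = -14  [CA ∥ BD ∩ AD ∥ CB]
2. B_y = 8  [CA ∥ BD ∩ AD ∥ CB]
   → B = (-14, 8)

B = (-14, 8)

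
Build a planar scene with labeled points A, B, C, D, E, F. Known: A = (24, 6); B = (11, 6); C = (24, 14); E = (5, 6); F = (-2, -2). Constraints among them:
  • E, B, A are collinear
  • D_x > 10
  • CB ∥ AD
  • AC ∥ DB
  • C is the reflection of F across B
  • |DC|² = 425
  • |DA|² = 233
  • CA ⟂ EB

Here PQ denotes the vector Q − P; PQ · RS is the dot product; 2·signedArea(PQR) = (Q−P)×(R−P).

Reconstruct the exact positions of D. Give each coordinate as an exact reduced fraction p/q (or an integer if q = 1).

D = (11, -2)

1. D_x = 11  [AC ∥ DB ∩ CB ∥ AD]
2. D_y = -2  [AC ∥ DB ∩ CB ∥ AD]
   → D = (11, -2)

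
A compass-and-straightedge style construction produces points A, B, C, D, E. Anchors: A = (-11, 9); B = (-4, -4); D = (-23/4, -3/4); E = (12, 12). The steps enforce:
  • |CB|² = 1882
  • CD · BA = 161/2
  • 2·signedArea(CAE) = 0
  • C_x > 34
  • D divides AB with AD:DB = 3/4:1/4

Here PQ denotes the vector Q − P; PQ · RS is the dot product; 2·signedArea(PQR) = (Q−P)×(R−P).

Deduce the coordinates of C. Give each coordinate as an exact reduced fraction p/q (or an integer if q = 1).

C = (35, 15)

1. C_x = 35  [2·signedArea(CAE) = 0 ∩ CD · BA = 161/2]
2. C_y = 15  [2·signedArea(CAE) = 0 ∩ CD · BA = 161/2]
   → C = (35, 15)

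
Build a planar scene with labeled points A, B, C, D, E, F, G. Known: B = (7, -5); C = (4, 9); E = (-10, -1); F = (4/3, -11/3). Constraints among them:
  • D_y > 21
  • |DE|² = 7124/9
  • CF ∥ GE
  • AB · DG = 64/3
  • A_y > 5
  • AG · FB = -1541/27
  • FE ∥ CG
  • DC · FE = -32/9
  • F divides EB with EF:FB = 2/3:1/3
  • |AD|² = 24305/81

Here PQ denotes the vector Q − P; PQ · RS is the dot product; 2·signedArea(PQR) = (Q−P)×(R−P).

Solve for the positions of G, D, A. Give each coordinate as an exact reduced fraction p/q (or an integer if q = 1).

A = (11/9, 47/9)
D = (20/3, 65/3)
G = (-22/3, 35/3)

1. G_x = -22/3  [CF ∥ GE ∩ FE ∥ CG]
2. G_y = 35/3  [CF ∥ GE ∩ FE ∥ CG]
   → G = (-22/3, 35/3)
3. D_x = 20/3  [line 34/3·x + -8/3·y + -160/9 = 0 ∩ |DE|² = 7124/9]
4. D_y = 65/3  [line 34/3·x + -8/3·y + -160/9 = 0 ∩ |DE|² = 7124/9]
   → D = (20/3, 65/3)
5. A_x = 11/9  [AB · DG = 64/3 ∩ AG · FB = -1541/27]
6. A_y = 47/9  [AB · DG = 64/3 ∩ AG · FB = -1541/27]
   → A = (11/9, 47/9)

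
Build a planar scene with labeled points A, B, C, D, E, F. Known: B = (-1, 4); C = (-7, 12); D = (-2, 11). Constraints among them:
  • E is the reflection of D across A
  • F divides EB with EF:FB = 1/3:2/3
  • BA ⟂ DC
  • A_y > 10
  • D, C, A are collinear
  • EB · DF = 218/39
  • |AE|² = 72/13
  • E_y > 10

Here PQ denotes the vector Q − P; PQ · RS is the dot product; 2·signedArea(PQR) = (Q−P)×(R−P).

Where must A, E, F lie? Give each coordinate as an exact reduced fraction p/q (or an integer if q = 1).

A = (4/13, 137/13)
E = (34/13, 131/13)
F = (55/39, 314/39)

1. A_x = 4/13  [D, C, A are collinear ∩ BA ⟂ DC]
2. A_y = 137/13  [D, C, A are collinear ∩ BA ⟂ DC]
   → A = (4/13, 137/13)
3. E_x = 34/13  [E is the reflection of D across A]
4. E_y = 131/13  [E is the reflection of D across A]
   → E = (34/13, 131/13)
5. F_x = 55/39  [F divides EB with EF:FB = 1/3:2/3]
6. F_y = 314/39  [F divides EB with EF:FB = 1/3:2/3]
   → F = (55/39, 314/39)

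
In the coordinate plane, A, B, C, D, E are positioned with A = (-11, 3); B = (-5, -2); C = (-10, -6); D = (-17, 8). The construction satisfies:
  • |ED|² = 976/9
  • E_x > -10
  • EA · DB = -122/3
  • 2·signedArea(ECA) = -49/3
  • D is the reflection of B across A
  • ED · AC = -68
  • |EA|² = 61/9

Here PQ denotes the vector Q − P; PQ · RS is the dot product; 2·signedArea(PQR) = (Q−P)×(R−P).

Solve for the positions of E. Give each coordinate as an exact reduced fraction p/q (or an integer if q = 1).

E = (-9, 4/3)

1. E_x = -9  [EA · DB = -122/3 ∩ ED · AC = -68]
2. E_y = 4/3  [EA · DB = -122/3 ∩ ED · AC = -68]
   → E = (-9, 4/3)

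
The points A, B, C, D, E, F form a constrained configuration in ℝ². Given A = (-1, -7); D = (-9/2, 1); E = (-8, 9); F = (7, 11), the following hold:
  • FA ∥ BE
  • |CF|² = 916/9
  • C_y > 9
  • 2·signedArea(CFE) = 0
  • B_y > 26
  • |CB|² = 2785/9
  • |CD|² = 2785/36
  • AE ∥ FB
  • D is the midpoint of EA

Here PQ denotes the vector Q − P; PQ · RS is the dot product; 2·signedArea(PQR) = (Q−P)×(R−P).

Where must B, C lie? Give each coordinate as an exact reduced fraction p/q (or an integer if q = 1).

B = (0, 27)
C = (-3, 29/3)

1. B_x = 0  [FA ∥ BE ∩ AE ∥ FB]
2. B_y = 27  [FA ∥ BE ∩ AE ∥ FB]
   → B = (0, 27)
3. C_x = -3  [line 2·x + -15·y + 151 = 0 ∩ |CD|² = 2785/36]
4. C_y = 29/3  [line 2·x + -15·y + 151 = 0 ∩ |CD|² = 2785/36]
   → C = (-3, 29/3)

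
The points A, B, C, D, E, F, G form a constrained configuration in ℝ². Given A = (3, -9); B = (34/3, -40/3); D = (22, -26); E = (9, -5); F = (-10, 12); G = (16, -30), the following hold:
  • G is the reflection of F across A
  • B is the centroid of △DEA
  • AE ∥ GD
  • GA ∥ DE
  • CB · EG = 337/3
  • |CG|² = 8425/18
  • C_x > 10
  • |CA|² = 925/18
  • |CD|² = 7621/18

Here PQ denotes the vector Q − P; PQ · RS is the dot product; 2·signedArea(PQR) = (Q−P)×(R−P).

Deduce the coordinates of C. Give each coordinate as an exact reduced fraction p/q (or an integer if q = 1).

C = (61/6, -55/6)

1. C_x = 61/6  [line -7·x + 25·y + 901/3 = 0 ∩ |CG|² = 8425/18]
2. C_y = -55/6  [line -7·x + 25·y + 901/3 = 0 ∩ |CG|² = 8425/18]
   → C = (61/6, -55/6)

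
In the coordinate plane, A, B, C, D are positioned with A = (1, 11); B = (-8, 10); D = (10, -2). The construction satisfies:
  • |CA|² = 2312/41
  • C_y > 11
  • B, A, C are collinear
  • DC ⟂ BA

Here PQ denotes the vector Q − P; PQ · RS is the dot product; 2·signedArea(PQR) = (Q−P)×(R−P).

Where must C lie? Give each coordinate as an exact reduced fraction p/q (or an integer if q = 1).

1. C_x = 347/41  [B, A, C are collinear ∩ DC ⟂ BA]
2. C_y = 485/41  [B, A, C are collinear ∩ DC ⟂ BA]
   → C = (347/41, 485/41)

C = (347/41, 485/41)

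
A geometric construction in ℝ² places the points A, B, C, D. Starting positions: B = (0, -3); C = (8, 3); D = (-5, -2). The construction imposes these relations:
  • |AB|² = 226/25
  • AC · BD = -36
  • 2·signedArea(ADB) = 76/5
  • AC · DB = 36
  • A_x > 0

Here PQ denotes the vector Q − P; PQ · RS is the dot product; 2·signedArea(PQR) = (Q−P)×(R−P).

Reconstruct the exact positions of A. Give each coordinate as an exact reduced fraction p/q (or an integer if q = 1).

A = (1/5, 0)

1. A_x = 1/5  [2·signedArea(ADB) = 76/5 ∩ AC · DB = 36]
2. A_y = 0  [2·signedArea(ADB) = 76/5 ∩ AC · DB = 36]
   → A = (1/5, 0)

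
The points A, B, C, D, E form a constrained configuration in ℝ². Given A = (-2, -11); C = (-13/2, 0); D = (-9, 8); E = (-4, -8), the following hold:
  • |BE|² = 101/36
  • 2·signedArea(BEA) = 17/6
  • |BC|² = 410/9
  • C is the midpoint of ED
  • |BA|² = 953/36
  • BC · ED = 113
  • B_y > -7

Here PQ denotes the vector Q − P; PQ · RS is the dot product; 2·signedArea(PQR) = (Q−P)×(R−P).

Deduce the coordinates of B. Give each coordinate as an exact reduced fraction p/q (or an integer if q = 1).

B = (-25/6, -19/3)

1. B_x = -25/6  [2·signedArea(BEA) = 17/6 ∩ BC · ED = 113]
2. B_y = -19/3  [2·signedArea(BEA) = 17/6 ∩ BC · ED = 113]
   → B = (-25/6, -19/3)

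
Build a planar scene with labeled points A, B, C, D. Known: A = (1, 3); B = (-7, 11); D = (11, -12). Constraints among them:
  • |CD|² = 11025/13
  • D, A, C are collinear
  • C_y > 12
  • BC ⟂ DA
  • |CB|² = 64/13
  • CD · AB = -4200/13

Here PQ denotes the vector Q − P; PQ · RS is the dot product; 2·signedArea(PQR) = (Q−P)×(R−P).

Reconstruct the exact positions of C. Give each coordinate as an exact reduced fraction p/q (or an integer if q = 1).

C = (-67/13, 159/13)

1. C_x = -67/13  [D, A, C are collinear ∩ BC ⟂ DA]
2. C_y = 159/13  [D, A, C are collinear ∩ BC ⟂ DA]
   → C = (-67/13, 159/13)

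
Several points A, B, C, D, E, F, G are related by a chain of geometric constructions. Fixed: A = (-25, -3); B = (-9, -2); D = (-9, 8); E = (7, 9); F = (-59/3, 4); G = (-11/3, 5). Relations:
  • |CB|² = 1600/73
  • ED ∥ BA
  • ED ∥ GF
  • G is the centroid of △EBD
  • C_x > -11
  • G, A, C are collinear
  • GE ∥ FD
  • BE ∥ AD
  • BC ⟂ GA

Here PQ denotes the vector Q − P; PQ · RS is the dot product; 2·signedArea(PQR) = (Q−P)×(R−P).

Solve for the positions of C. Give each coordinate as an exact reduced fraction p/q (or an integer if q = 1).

1. C_x = -777/73  [G, A, C are collinear ∩ BC ⟂ GA]
2. C_y = 174/73  [G, A, C are collinear ∩ BC ⟂ GA]
   → C = (-777/73, 174/73)

C = (-777/73, 174/73)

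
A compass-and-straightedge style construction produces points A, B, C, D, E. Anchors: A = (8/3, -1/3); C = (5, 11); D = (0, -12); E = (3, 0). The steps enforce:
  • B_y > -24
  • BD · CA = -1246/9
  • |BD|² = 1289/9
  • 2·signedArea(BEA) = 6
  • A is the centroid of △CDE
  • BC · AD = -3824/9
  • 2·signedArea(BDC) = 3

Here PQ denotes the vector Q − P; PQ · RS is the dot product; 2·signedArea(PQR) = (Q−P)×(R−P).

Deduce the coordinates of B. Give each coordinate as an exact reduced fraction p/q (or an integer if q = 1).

B = (-8/3, -71/3)

1. B_x = -8/3  [2·signedArea(BDC) = 3 ∩ BC · AD = -3824/9]
2. B_y = -71/3  [2·signedArea(BDC) = 3 ∩ BC · AD = -3824/9]
   → B = (-8/3, -71/3)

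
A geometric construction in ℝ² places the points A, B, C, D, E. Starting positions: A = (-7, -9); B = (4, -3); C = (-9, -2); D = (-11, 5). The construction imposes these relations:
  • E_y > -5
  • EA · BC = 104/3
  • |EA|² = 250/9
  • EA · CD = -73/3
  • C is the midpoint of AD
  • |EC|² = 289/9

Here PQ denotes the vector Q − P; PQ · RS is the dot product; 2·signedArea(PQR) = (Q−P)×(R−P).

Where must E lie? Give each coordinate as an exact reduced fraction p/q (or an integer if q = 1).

E = (-4, -14/3)

1. E_x = -4  [EA · CD = -73/3 ∩ EA · BC = 104/3]
2. E_y = -14/3  [EA · CD = -73/3 ∩ EA · BC = 104/3]
   → E = (-4, -14/3)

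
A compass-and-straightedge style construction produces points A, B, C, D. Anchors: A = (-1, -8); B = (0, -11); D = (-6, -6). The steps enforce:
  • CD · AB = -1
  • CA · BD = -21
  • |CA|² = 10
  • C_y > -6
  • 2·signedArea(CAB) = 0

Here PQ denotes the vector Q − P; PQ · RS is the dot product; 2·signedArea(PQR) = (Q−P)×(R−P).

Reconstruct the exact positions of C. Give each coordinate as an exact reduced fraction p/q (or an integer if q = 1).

1. C_x = -2  [2·signedArea(CAB) = 0 ∩ CA · BD = -21]
2. C_y = -5  [2·signedArea(CAB) = 0 ∩ CA · BD = -21]
   → C = (-2, -5)

C = (-2, -5)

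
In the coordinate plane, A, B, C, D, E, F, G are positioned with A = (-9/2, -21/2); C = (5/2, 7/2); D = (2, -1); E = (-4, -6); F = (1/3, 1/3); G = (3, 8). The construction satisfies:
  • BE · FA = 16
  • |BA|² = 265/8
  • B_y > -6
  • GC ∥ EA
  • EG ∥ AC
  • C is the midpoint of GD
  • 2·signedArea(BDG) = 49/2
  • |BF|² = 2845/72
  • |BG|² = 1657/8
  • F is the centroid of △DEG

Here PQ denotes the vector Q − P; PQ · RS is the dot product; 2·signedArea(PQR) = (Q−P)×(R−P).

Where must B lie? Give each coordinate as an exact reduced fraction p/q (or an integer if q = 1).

1. B_x = -5/4  [BE · FA = 16 ∩ 2·signedArea(BDG) = 49/2]
2. B_y = -23/4  [BE · FA = 16 ∩ 2·signedArea(BDG) = 49/2]
   → B = (-5/4, -23/4)

B = (-5/4, -23/4)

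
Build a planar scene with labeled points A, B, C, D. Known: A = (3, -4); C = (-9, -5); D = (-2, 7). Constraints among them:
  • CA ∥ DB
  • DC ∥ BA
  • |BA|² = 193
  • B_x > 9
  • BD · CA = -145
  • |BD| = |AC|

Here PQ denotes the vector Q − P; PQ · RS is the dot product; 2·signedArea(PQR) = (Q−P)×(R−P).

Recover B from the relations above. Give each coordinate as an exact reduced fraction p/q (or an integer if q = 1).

B = (10, 8)

1. B_x = 10  [DC ∥ BA ∩ CA ∥ DB]
2. B_y = 8  [DC ∥ BA ∩ CA ∥ DB]
   → B = (10, 8)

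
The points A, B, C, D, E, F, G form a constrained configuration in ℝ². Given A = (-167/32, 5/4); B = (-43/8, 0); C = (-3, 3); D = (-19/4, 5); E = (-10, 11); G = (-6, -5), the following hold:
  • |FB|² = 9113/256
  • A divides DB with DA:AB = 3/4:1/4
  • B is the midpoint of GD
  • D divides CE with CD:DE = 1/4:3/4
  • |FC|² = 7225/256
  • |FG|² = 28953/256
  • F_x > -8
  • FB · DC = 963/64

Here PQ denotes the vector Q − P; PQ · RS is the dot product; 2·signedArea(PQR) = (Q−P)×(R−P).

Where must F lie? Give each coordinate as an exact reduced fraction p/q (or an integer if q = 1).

1. F_x = -123/16  [line -7/4·x + 2·y + -1565/64 = 0 ∩ |FB|² = 9113/256]
2. F_y = 11/2  [line -7/4·x + 2·y + -1565/64 = 0 ∩ |FB|² = 9113/256]
   → F = (-123/16, 11/2)

F = (-123/16, 11/2)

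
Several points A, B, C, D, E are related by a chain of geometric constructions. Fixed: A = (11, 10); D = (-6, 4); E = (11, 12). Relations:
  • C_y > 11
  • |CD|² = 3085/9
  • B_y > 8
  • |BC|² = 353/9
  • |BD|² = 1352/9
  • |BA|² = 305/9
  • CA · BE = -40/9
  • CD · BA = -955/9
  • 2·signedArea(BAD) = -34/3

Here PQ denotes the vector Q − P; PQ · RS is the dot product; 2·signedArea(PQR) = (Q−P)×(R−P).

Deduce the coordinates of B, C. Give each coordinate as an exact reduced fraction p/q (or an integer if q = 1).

1. B_x = 16/3  [line 6·x + -17·y + 346/3 = 0 ∩ |BD|² = 1352/9]
2. B_y = 26/3  [line 6·x + -17·y + 346/3 = 0 ∩ |BD|² = 1352/9]
   → B = (16/3, 26/3)
3. C_x = 11  [CA · BE = -40/9 ∩ CD · BA = -955/9]
4. C_y = 34/3  [CA · BE = -40/9 ∩ CD · BA = -955/9]
   → C = (11, 34/3)

B = (16/3, 26/3)
C = (11, 34/3)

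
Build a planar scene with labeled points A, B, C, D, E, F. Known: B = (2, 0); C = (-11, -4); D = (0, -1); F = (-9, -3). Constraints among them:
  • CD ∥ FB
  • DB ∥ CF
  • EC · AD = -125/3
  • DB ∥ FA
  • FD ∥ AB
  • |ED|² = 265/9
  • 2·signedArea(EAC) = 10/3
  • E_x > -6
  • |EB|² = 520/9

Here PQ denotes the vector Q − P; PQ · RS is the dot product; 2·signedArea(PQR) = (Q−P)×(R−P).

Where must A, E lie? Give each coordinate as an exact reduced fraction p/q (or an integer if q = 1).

A = (-7, -2)
E = (-16/3, -2)

1. A_x = -7  [FD ∥ AB ∩ DB ∥ FA]
2. A_y = -2  [FD ∥ AB ∩ DB ∥ FA]
   → A = (-7, -2)
3. E_x = -16/3  [EC · AD = -125/3 ∩ 2·signedArea(EAC) = 10/3]
4. E_y = -2  [EC · AD = -125/3 ∩ 2·signedArea(EAC) = 10/3]
   → E = (-16/3, -2)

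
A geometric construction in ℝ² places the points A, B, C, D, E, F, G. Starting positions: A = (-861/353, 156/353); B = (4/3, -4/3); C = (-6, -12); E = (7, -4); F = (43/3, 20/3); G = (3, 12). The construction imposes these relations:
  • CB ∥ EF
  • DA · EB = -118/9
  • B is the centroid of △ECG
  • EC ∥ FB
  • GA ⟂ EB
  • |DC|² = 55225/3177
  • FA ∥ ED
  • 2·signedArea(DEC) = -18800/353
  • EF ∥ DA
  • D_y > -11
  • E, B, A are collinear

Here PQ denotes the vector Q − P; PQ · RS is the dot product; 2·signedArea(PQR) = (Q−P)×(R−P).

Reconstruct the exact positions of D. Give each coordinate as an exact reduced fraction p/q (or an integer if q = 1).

D = (-10349/1059, -10828/1059)

1. D_x = -10349/1059  [EF ∥ DA ∩ FA ∥ ED]
2. D_y = -10828/1059  [EF ∥ DA ∩ FA ∥ ED]
   → D = (-10349/1059, -10828/1059)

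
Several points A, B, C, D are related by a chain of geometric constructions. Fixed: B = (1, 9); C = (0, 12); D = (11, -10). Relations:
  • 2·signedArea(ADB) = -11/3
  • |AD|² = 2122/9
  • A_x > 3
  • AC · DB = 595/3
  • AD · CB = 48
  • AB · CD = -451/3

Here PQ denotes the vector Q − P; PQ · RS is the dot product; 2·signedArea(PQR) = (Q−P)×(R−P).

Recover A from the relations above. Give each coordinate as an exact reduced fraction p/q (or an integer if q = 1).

A = (4, 11/3)

1. A_x = 4  [AD · CB = 48 ∩ AC · DB = 595/3]
2. A_y = 11/3  [AD · CB = 48 ∩ AC · DB = 595/3]
   → A = (4, 11/3)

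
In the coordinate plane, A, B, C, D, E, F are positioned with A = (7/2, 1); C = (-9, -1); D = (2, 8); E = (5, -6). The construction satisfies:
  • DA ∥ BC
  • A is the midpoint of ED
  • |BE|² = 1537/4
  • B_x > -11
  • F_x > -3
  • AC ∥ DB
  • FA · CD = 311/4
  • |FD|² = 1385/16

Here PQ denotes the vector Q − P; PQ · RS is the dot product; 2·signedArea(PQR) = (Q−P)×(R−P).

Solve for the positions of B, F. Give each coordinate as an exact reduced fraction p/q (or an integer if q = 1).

B = (-21/2, 6)
F = (-11/4, 0)

1. B_x = -21/2  [DA ∥ BC ∩ AC ∥ DB]
2. B_y = 6  [DA ∥ BC ∩ AC ∥ DB]
   → B = (-21/2, 6)
3. F_x = -11/4  [line -11·x + -9·y + -121/4 = 0 ∩ |FD|² = 1385/16]
4. F_y = 0  [line -11·x + -9·y + -121/4 = 0 ∩ |FD|² = 1385/16]
   → F = (-11/4, 0)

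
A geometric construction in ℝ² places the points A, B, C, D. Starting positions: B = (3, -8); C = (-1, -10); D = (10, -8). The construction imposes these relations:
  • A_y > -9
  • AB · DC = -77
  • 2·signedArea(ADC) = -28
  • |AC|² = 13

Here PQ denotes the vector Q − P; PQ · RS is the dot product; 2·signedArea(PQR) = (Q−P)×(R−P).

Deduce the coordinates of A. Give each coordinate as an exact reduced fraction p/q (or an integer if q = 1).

1. A_x = -4  [2·signedArea(ADC) = -28 ∩ AB · DC = -77]
2. A_y = -8  [2·signedArea(ADC) = -28 ∩ AB · DC = -77]
   → A = (-4, -8)

A = (-4, -8)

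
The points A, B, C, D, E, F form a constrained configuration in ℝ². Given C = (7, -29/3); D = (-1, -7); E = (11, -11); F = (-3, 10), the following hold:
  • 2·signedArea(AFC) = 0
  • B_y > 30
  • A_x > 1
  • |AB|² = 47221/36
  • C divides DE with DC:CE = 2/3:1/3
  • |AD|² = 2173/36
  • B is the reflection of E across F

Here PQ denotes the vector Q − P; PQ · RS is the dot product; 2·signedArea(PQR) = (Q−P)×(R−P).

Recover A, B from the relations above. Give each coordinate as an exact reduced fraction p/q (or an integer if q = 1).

1. B_x = -17  [B is the reflection of E across F]
2. B_y = 31  [B is the reflection of E across F]
   → B = (-17, 31)
3. A_x = 2  [line 59/3·x + 10·y + -41 = 0 ∩ |AB|² = 47221/36]
4. A_y = 1/6  [line 59/3·x + 10·y + -41 = 0 ∩ |AB|² = 47221/36]
   → A = (2, 1/6)

A = (2, 1/6)
B = (-17, 31)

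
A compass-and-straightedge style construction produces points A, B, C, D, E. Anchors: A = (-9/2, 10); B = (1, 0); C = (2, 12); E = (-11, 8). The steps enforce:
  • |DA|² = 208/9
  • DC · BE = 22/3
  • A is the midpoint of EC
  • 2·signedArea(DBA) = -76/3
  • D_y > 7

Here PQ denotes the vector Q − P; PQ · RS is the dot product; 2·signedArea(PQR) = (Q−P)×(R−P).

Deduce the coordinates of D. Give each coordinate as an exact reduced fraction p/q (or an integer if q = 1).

D = (-1/2, 22/3)

1. D_x = -1/2  [2·signedArea(DBA) = -76/3 ∩ DC · BE = 22/3]
2. D_y = 22/3  [2·signedArea(DBA) = -76/3 ∩ DC · BE = 22/3]
   → D = (-1/2, 22/3)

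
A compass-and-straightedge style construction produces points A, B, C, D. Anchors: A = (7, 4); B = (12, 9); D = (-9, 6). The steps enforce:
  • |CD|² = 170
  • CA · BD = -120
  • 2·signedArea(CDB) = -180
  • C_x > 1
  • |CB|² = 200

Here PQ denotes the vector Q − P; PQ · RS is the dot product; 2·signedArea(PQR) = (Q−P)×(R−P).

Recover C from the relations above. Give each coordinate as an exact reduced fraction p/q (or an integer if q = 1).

1. C_x = 2  [CA · BD = -120 ∩ 2·signedArea(CDB) = -180]
2. C_y = -1  [CA · BD = -120 ∩ 2·signedArea(CDB) = -180]
   → C = (2, -1)

C = (2, -1)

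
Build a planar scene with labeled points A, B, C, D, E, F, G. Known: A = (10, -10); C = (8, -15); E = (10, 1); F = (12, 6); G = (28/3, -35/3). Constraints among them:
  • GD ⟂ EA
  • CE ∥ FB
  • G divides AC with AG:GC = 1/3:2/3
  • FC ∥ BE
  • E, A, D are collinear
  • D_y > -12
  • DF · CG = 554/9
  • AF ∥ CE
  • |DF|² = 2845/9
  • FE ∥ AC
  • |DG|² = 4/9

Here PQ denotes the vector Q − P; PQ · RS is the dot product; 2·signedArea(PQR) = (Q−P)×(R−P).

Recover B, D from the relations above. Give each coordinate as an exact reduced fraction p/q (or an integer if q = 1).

1. B_x = 14  [FC ∥ BE ∩ CE ∥ FB]
2. B_y = 22  [FC ∥ BE ∩ CE ∥ FB]
   → B = (14, 22)
3. D_x = 10  [E, A, D are collinear ∩ GD ⟂ EA]
4. D_y = -35/3  [E, A, D are collinear ∩ GD ⟂ EA]
   → D = (10, -35/3)

B = (14, 22)
D = (10, -35/3)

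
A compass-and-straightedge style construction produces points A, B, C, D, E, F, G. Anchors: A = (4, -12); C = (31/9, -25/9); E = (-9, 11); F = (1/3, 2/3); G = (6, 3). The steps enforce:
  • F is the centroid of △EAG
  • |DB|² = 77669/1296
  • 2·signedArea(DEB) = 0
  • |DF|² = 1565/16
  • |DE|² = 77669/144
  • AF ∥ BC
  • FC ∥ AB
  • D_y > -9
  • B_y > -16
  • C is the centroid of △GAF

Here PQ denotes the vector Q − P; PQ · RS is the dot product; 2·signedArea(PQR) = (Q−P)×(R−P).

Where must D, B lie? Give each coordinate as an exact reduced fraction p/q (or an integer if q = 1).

B = (64/9, -139/9)
D = (37/12, -53/6)

1. B_x = 64/9  [AF ∥ BC ∩ FC ∥ AB]
2. B_y = -139/9  [AF ∥ BC ∩ FC ∥ AB]
   → B = (64/9, -139/9)
3. D_x = 37/12  [line 238/9·x + 145/9·y + 547/9 = 0 ∩ |DB|² = 77669/1296]
4. D_y = -53/6  [line 238/9·x + 145/9·y + 547/9 = 0 ∩ |DB|² = 77669/1296]
   → D = (37/12, -53/6)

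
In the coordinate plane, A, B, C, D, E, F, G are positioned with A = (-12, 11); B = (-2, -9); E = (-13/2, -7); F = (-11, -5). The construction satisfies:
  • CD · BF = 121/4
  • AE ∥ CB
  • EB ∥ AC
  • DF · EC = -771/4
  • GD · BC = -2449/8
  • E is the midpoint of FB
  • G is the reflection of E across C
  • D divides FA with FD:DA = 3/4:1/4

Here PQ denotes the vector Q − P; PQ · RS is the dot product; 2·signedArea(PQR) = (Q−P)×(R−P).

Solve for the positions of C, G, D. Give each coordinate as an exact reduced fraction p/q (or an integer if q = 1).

1. C_x = -15/2  [AE ∥ CB ∩ EB ∥ AC]
2. C_y = 9  [AE ∥ CB ∩ EB ∥ AC]
   → C = (-15/2, 9)
3. G_x = -17/2  [G is the reflection of E across C]
4. G_y = 25  [G is the reflection of E across C]
   → G = (-17/2, 25)
5. D_x = -47/4  [D divides FA with FD:DA = 3/4:1/4]
6. D_y = 7  [D divides FA with FD:DA = 3/4:1/4]
   → D = (-47/4, 7)

C = (-15/2, 9)
D = (-47/4, 7)
G = (-17/2, 25)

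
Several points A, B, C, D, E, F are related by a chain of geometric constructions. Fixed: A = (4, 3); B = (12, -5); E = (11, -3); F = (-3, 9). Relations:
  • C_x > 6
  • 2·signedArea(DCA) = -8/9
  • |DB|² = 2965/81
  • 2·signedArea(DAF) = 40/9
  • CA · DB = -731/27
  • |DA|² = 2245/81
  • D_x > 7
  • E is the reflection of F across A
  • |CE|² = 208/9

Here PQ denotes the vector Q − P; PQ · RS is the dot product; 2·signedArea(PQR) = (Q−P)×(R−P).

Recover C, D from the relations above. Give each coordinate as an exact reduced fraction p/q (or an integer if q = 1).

C = (7, -1/3)
D = (23/3, -7/9)

1. D_x = 23/3  [line -6·x + -7·y + 365/9 = 0 ∩ |DA|² = 2245/81]
2. D_y = -7/9  [line -6·x + -7·y + 365/9 = 0 ∩ |DA|² = 2245/81]
   → D = (23/3, -7/9)
3. C_x = 7  [CA · DB = -731/27 ∩ 2·signedArea(DCA) = -8/9]
4. C_y = -1/3  [CA · DB = -731/27 ∩ 2·signedArea(DCA) = -8/9]
   → C = (7, -1/3)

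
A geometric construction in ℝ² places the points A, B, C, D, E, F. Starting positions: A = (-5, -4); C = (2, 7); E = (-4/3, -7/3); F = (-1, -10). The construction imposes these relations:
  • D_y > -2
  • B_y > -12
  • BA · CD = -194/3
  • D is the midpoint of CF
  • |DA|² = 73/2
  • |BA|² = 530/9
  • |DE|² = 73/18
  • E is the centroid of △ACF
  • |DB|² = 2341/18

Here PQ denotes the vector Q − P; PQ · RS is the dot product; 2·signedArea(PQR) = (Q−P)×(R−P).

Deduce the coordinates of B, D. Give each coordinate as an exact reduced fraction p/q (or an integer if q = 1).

1. D_x = 1/2  [D is the midpoint of CF]
2. D_y = -3/2  [D is the midpoint of CF]
   → D = (1/2, -3/2)
3. B_x = -14/3  [line 3/2·x + 17/2·y + 637/6 = 0 ∩ |DB|² = 2341/18]
4. B_y = -35/3  [line 3/2·x + 17/2·y + 637/6 = 0 ∩ |DB|² = 2341/18]
   → B = (-14/3, -35/3)

B = (-14/3, -35/3)
D = (1/2, -3/2)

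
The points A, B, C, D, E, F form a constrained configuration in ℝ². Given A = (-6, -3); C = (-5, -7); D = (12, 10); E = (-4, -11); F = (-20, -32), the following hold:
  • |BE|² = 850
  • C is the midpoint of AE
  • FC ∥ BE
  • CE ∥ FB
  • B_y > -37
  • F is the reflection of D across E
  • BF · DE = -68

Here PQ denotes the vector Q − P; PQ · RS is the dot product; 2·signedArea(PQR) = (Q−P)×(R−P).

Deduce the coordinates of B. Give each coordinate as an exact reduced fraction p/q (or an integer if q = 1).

1. B_x = -19  [FC ∥ BE ∩ CE ∥ FB]
2. B_y = -36  [FC ∥ BE ∩ CE ∥ FB]
   → B = (-19, -36)

B = (-19, -36)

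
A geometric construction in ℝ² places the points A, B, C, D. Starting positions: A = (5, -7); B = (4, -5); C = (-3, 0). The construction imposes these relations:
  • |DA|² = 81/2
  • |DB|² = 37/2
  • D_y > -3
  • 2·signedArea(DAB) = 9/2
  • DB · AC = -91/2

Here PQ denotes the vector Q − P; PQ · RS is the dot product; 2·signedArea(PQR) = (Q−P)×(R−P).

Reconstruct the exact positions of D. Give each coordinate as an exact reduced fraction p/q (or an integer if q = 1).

D = (1/2, -5/2)

1. D_x = 1/2  [2·signedArea(DAB) = 9/2 ∩ DB · AC = -91/2]
2. D_y = -5/2  [2·signedArea(DAB) = 9/2 ∩ DB · AC = -91/2]
   → D = (1/2, -5/2)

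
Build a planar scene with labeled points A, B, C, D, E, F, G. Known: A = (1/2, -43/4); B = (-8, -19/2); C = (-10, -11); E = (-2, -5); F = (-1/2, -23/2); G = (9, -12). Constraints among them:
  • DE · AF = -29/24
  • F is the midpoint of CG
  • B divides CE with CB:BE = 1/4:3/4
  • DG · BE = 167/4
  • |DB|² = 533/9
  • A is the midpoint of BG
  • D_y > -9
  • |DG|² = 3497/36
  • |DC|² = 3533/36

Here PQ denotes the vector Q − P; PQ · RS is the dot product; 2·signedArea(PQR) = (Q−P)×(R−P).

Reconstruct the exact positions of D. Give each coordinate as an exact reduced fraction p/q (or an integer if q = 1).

1. D_x = -1/3  [line -6·x + -9/2·y + -167/4 = 0 ∩ |DG|² = 3497/36]
2. D_y = -53/6  [line -6·x + -9/2·y + -167/4 = 0 ∩ |DG|² = 3497/36]
   → D = (-1/3, -53/6)

D = (-1/3, -53/6)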